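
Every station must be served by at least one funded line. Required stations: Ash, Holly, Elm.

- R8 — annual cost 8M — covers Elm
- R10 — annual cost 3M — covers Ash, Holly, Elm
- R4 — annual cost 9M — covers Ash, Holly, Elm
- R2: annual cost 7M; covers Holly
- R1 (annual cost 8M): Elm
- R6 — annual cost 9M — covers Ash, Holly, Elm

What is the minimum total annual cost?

3

R10 alone covers Ash, Holly, Elm — every station.
Total annual cost: 3.
No cover costs less than 3.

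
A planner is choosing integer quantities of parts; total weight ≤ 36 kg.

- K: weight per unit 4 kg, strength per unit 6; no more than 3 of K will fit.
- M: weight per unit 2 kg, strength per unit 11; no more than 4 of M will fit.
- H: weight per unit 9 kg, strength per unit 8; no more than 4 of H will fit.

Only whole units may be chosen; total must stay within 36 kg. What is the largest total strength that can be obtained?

72

3×K, 4×M, and 1×H: weight 29 ≤ 36, strength 3·6 + 4·11 + 1·8 = 70.
2×K, 4×M, and 2×H: weight 34 ≤ 36, strength 2·6 + 4·11 + 2·8 = 72.
Best is 72.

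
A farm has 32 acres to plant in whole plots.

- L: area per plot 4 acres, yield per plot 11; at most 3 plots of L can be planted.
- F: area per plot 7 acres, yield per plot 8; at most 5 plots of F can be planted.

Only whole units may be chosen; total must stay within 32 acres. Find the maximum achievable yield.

L has the best ratio (11/4); taking only L gives at most 3×11 = 33 (stopped by the supply cap of 3).
Mixing does better — 3×L and 2×F: area 26 ≤ 32, yield 3·11 + 2·8 = 49.

49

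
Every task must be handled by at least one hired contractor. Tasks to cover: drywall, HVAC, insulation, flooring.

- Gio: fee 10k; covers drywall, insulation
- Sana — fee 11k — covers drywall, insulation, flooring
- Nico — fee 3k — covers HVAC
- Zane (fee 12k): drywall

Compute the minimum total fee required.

14

Choose Sana and Nico: together they cover drywall, HVAC, insulation, flooring — every task.
Total fee: 11 + 3 = 14.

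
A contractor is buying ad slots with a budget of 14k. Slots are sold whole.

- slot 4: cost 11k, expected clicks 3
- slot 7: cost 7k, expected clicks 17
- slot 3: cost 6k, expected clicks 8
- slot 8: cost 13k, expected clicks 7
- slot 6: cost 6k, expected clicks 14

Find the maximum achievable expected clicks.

31

Allowing fractional choices, the relaxed optimum would be about 32.3, but ad slots are indivisible.
slot 3 + slot 6: cost 6 + 6 = 12 ≤ 14, expected clicks 8 + 14 = 22.
slot 7 + slot 3: cost 7 + 6 = 13 ≤ 14, expected clicks 17 + 8 = 25.
slot 7 + slot 6: cost 7 + 6 = 13 ≤ 14, expected clicks 17 + 14 = 31.
Best is slot 7 and slot 6 with total expected clicks 31.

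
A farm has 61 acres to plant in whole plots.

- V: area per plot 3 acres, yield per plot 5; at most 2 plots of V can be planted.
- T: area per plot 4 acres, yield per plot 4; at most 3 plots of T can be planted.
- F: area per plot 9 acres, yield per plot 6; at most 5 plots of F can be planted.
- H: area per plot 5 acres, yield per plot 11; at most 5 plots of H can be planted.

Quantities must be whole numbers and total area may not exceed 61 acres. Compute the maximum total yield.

2×V, 2×T, 2×F, and 5×H: area 57 ≤ 61, yield 2·5 + 2·4 + 2·6 + 5·11 = 85.
2×V, 3×T, 2×F, and 5×H: area 61 ≤ 61, yield 2·5 + 3·4 + 2·6 + 5·11 = 89.
Best is 89.

89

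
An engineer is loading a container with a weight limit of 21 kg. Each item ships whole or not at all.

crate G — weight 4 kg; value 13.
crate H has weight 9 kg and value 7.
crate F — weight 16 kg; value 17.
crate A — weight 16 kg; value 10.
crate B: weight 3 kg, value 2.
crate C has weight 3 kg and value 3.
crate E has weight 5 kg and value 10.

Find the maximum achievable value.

Allowing fractional choices, the relaxed optimum would be about 35.8, but items are indivisible.
crate G + crate H + crate C + crate E: weight 4 + 9 + 3 + 5 = 21 ≤ 21, value 13 + 7 + 3 + 10 = 33.
crate G + crate H + crate B + crate E: weight 4 + 9 + 3 + 5 = 21 ≤ 21, value 13 + 7 + 2 + 10 = 32.
Best is crate G, crate H, crate C, and crate E with total value 33.

33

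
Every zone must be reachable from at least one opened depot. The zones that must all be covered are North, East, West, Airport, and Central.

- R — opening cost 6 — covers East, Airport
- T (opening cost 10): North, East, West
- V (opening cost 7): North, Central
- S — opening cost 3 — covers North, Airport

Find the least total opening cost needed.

20

This is an integer covering problem.
Choose T, V, and S: together they cover North, East, West, Airport, Central — every zone.
Total opening cost: 10 + 7 + 3 = 20.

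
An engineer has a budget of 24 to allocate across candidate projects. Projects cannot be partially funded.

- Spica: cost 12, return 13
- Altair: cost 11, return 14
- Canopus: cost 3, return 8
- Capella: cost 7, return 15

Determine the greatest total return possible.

Allowing fractional choices, the relaxed optimum would be about 40.2, but projects are indivisible.
Spica + Canopus + Capella: cost 12 + 3 + 7 = 22 ≤ 24, return 13 + 8 + 15 = 36.
Altair + Canopus + Capella: cost 11 + 3 + 7 = 21 ≤ 24, return 14 + 8 + 15 = 37.
Best is Altair, Canopus, and Capella with total return 37.

37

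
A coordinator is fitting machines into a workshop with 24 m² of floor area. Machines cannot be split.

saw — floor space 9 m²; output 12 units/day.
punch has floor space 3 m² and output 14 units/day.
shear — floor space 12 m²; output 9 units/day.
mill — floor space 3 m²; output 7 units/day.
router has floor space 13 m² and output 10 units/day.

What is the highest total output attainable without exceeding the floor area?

Allowing fractional choices, the relaxed optimum would be about 39.9, but machines are indivisible.
saw + punch + mill: floor space 9 + 3 + 3 = 15 ≤ 24, output 12 + 14 + 7 = 33.
saw + punch + shear: floor space 9 + 3 + 12 = 24 ≤ 24, output 12 + 14 + 9 = 35.
Best is saw, punch, and shear with total output 35.

35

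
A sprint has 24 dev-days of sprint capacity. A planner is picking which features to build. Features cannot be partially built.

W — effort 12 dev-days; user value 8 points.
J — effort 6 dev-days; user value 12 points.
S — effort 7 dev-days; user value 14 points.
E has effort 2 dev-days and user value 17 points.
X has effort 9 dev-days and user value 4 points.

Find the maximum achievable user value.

47

This is an integer program with binary decision variables.
Take J, S, E, and X: effort 6 + 7 + 2 + 9 = 24 ≤ 24, user value 12 + 14 + 17 + 4 = 47.
No other feasible combination does better.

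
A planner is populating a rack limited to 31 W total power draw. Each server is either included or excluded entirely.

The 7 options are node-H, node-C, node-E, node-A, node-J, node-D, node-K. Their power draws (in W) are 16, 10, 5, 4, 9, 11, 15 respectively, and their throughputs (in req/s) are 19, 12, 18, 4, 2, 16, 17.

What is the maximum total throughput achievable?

51

This is an integer program with binary decision variables.
Take node-E, node-D, and node-K: power draw 5 + 11 + 15 = 31 ≤ 31, throughput 18 + 16 + 17 = 51.
No other feasible combination does better.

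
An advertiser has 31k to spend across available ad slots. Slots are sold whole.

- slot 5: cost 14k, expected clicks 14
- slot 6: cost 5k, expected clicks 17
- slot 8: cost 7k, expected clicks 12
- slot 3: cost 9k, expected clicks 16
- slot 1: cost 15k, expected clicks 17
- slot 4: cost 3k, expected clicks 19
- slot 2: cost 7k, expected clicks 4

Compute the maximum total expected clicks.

68

This is an integer program with binary decision variables.
slot 5 + slot 6 + slot 3 + slot 4: cost 14 + 5 + 9 + 3 = 31 ≤ 31, expected clicks 14 + 17 + 16 + 19 = 66.
slot 6 + slot 8 + slot 3 + slot 4 + slot 2: cost 5 + 7 + 9 + 3 + 7 = 31 ≤ 31, expected clicks 17 + 12 + 16 + 19 + 4 = 68.
slot 6 + slot 8 + slot 1 + slot 4: cost 5 + 7 + 15 + 3 = 30 ≤ 31, expected clicks 17 + 12 + 17 + 19 = 65.
Best is slot 6, slot 8, slot 3, slot 4, and slot 2 with total expected clicks 68.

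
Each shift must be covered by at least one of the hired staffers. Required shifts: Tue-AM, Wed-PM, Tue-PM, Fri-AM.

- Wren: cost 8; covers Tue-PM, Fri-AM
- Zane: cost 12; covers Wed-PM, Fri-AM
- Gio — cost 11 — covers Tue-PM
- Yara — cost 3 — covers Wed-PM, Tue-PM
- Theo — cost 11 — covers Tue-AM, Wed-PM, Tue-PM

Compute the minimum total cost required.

19

The greedy cost-per-new-shift heuristic would pick Yara, Wren, and Theo for 22, but a cheaper cover exists.
Choose Wren and Theo: together they cover Tue-AM, Wed-PM, Tue-PM, Fri-AM — every shift.
Total cost: 8 + 11 = 19.
No cover costs less than 19.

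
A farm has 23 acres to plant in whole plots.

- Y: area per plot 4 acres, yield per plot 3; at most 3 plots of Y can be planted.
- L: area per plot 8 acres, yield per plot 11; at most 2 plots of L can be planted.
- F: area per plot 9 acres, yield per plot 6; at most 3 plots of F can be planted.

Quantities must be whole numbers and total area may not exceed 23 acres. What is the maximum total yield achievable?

25

1×Y and 2×L: area 20 ≤ 23, yield 1·3 + 2·11 = 25.
2×L: area 16 ≤ 23, yield 2·11 = 22.
Best is 25.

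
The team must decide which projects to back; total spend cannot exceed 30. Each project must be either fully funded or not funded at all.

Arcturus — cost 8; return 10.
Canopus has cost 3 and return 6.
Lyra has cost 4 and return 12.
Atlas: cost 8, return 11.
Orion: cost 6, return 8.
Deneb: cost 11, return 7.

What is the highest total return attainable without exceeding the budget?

47

This is an integer program with binary decision variables.
Arcturus + Lyra + Atlas + Orion: cost 8 + 4 + 8 + 6 = 26 ≤ 30, return 10 + 12 + 11 + 8 = 41.
Arcturus + Canopus + Lyra + Atlas + Orion: cost 8 + 3 + 4 + 8 + 6 = 29 ≤ 30, return 10 + 6 + 12 + 11 + 8 = 47.
Arcturus + Canopus + Lyra + Atlas: cost 8 + 3 + 4 + 8 = 23 ≤ 30, return 10 + 6 + 12 + 11 = 39.
Best is Arcturus, Canopus, Lyra, Atlas, and Orion with total return 47.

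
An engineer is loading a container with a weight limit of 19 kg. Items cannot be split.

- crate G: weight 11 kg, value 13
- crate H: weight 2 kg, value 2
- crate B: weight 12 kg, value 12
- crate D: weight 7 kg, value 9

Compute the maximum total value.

This is an integer program with binary decision variables.
Allowing fractional choices, the relaxed optimum would be about 23.0, but items are indivisible.
crate G + crate D: weight 11 + 7 = 18 ≤ 19, value 13 + 9 = 22.
crate B + crate D: weight 12 + 7 = 19 ≤ 19, value 12 + 9 = 21.
Best is crate G and crate D with total value 22.

22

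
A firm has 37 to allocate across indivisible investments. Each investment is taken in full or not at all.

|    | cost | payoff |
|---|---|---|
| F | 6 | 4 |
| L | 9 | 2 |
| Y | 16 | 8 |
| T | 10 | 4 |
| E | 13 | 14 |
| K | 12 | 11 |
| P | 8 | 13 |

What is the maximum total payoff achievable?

Take E, K, and P: cost 13 + 12 + 8 = 33 ≤ 37, payoff 14 + 11 + 13 = 38.
No other feasible combination does better.

38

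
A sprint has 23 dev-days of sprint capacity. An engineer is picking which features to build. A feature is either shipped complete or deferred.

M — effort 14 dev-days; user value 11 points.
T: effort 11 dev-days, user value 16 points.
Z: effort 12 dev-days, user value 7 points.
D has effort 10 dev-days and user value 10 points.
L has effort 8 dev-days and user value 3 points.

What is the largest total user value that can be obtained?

Take T and D: effort 11 + 10 = 21 ≤ 23, user value 16 + 10 = 26.
No other feasible combination does better.

26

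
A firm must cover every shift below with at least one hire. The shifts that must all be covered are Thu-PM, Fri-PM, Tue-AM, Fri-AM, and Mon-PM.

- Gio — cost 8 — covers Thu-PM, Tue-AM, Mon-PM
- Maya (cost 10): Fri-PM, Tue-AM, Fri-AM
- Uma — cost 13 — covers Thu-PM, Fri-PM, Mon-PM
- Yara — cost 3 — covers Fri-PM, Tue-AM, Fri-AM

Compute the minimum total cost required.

11

Choose Gio and Yara: together they cover Thu-PM, Fri-PM, Tue-AM, Fri-AM, Mon-PM — every shift.
Total cost: 8 + 3 = 11.
No cover costs less than 11.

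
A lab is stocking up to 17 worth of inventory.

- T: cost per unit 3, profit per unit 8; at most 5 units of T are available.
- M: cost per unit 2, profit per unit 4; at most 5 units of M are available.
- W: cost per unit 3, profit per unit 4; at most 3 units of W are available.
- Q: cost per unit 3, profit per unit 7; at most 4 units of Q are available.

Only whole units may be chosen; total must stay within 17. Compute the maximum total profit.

Take 5×T and 1×M: cost 17 ≤ 17, profit 5·8 + 1·4 = 44.
T has the best ratio (8/3) and is taken to its limit of 5; remaining capacity is filled optimally with the others.

44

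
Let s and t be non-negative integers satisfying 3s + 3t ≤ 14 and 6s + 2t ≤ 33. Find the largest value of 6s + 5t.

24

(s,t)=(4,0): 3·4+3·0=12≤14, 6·4+2·0=24≤33, objective 24.
(s,t)=(3,1): 3·3+3·1=12≤14, 6·3+2·1=20≤33, objective 23.
(s,t)=(3,0): 3·3+3·0=9≤14, 6·3+2·0=18≤33, objective 18.
The best lattice point is (4,0), giving 24.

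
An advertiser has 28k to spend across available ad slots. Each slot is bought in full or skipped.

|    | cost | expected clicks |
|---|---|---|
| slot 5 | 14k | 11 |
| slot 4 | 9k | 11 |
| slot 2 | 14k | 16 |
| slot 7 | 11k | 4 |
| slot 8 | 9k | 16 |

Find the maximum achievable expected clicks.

slot 4 + slot 8: cost 9 + 9 = 18 ≤ 28, expected clicks 11 + 16 = 27.
slot 2 + slot 8: cost 14 + 9 = 23 ≤ 28, expected clicks 16 + 16 = 32.
Best is slot 2 and slot 8 with total expected clicks 32.

32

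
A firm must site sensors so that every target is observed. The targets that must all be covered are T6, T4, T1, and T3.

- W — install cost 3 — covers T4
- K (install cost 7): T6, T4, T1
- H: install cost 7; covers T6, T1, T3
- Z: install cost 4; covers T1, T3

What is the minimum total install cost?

The greedy cost-per-new-target heuristic would pick Z, W, and K for 14, but a cheaper cover exists.
Choose W and H: together they cover T6, T4, T1, T3 — every target.
Total install cost: 3 + 7 = 10.
No cover costs less than 10.

10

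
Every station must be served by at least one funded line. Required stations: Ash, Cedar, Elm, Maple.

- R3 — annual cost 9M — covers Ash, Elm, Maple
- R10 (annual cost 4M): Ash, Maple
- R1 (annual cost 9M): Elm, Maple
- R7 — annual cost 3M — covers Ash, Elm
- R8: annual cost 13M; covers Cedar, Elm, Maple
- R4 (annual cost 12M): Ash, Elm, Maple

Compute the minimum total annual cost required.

Choose R7 and R8: together they cover Ash, Cedar, Elm, Maple — every station.
Total annual cost: 3 + 13 = 16.

16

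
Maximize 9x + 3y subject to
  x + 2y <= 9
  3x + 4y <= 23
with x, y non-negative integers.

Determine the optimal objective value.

The continuous relaxation peaks at (7.67, 0) with value 69.00; rounding to a feasible lattice point costs some objective.
(x,y)=(7,0): 1·7+2·0=7≤9, 3·7+4·0=21≤23, objective 63.
(x,y)=(6,1): 1·6+2·1=8≤9, 3·6+4·1=22≤23, objective 57.
Maximum is 63 at (x,y)=(7,0).

63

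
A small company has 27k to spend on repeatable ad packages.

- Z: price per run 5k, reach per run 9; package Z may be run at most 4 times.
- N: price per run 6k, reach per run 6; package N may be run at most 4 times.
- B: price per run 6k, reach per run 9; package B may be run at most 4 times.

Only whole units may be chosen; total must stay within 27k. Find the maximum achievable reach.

45

3×Z and 2×B: price 27 ≤ 27, reach 3·9 + 2·9 = 45.
4×Z and 1×B: price 26 ≤ 27, reach 4·9 + 1·9 = 45.
Best is 45.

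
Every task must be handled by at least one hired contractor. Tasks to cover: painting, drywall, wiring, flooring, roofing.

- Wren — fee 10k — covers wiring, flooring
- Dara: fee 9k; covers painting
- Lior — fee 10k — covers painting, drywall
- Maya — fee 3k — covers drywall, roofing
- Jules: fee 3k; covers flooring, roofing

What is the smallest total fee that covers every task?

This is a weighted set-cover instance.
The greedy cost-per-new-task heuristic would pick Maya, Jules, Dara, and Wren for 25, but a cheaper cover exists.
Choose Wren, Dara, and Maya: together they cover painting, drywall, wiring, flooring, roofing — every task.
Total fee: 10 + 9 + 3 = 22.
No cover costs less than 22.

22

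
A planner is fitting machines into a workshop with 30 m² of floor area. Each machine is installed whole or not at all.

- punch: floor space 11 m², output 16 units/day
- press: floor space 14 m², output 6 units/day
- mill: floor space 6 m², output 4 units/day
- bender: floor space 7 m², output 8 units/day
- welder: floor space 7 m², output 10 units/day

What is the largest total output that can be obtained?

Allowing fractional choices, the relaxed optimum would be about 37.3, but machines are indivisible.
punch + mill + welder: floor space 11 + 6 + 7 = 24 ≤ 30, output 16 + 4 + 10 = 30.
punch + bender + welder: floor space 11 + 7 + 7 = 25 ≤ 30, output 16 + 8 + 10 = 34.
punch + mill + bender: floor space 11 + 6 + 7 = 24 ≤ 30, output 16 + 4 + 8 = 28.
Best is punch, bender, and welder with total output 34.

34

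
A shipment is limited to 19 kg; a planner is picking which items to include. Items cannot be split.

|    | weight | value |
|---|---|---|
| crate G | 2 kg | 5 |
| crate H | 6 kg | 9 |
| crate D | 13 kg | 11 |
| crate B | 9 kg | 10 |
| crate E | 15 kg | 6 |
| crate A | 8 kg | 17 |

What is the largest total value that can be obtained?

Allowing fractional choices, the relaxed optimum would be about 34.3, but items are indivisible.
crate G + crate H + crate A: weight 2 + 6 + 8 = 16 ≤ 19, value 5 + 9 + 17 = 31.
crate B + crate A: weight 9 + 8 = 17 ≤ 19, value 10 + 17 = 27.
crate G + crate B + crate A: weight 2 + 9 + 8 = 19 ≤ 19, value 5 + 10 + 17 = 32.
Best is crate G, crate B, and crate A with total value 32.

32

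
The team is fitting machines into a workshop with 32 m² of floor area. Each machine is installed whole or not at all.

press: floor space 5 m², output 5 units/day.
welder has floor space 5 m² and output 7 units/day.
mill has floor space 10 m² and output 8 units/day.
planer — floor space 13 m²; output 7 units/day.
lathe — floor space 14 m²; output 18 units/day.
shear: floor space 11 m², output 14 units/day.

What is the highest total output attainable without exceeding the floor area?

Treat it as a binary knapsack problem.
press + lathe + shear: floor space 5 + 14 + 11 = 30 ≤ 32, output 5 + 18 + 14 = 37.
welder + lathe + shear: floor space 5 + 14 + 11 = 30 ≤ 32, output 7 + 18 + 14 = 39.
Best is welder, lathe, and shear with total output 39.

39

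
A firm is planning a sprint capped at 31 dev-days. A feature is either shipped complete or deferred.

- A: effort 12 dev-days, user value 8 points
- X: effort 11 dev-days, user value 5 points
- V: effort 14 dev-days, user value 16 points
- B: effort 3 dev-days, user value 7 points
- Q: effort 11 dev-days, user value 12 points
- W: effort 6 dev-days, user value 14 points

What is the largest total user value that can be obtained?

Allowing fractional choices, the relaxed optimum would be about 45.7, but features are indivisible.
X + B + Q + W: effort 11 + 3 + 11 + 6 = 31 ≤ 31, user value 5 + 7 + 12 + 14 = 38.
V + B + W: effort 14 + 3 + 6 = 23 ≤ 31, user value 16 + 7 + 14 = 37.
V + Q + W: effort 14 + 11 + 6 = 31 ≤ 31, user value 16 + 12 + 14 = 42.
Best is V, Q, and W with total user value 42.

42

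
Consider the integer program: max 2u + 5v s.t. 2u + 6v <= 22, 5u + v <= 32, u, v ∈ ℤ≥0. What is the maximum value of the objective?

20

The continuous relaxation peaks at (6.07, 1.64) with value 20.36; rounding to a feasible lattice point costs some objective.
(u,v)=(5,2): 2·5+6·2=22≤22, 5·5+1·2=27≤32, objective 20.
(u,v)=(4,2): 2·4+6·2=20≤22, 5·4+1·2=22≤32, objective 18.
(u,v)=(6,1): 2·6+6·1=18≤22, 5·6+1·1=31≤32, objective 17.
The best lattice point is (5,2), giving 20.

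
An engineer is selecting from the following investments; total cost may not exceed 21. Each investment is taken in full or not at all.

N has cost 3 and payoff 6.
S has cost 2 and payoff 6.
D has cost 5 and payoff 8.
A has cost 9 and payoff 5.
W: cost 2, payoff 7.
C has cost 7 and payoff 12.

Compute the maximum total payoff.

N + S + D + W + C: cost 3 + 2 + 5 + 2 + 7 = 19 ≤ 21, payoff 6 + 6 + 8 + 7 + 12 = 39.
S + D + W + C: cost 2 + 5 + 2 + 7 = 16 ≤ 21, payoff 6 + 8 + 7 + 12 = 33.
Best is N, S, D, W, and C with total payoff 39.

39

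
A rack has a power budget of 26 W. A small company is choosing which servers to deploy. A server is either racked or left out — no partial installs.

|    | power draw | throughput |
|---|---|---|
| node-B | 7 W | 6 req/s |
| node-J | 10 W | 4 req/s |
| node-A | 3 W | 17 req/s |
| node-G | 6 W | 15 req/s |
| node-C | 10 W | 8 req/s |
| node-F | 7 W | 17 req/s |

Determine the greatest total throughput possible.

Take node-A, node-G, node-C, and node-F: power draw 3 + 6 + 10 + 7 = 26 ≤ 26, throughput 17 + 15 + 8 + 17 = 57.
No other feasible combination does better.

57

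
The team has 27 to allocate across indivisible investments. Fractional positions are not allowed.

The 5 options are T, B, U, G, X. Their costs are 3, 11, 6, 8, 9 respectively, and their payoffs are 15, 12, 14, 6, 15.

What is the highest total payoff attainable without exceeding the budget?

Allowing fractional choices, the relaxed optimum would be about 53.8, but investments are indivisible.
T + B + X: cost 3 + 11 + 9 = 23 ≤ 27, payoff 15 + 12 + 15 = 42.
T + U + X: cost 3 + 6 + 9 = 18 ≤ 27, payoff 15 + 14 + 15 = 44.
T + U + G + X: cost 3 + 6 + 8 + 9 = 26 ≤ 27, payoff 15 + 14 + 6 + 15 = 50.
Best is T, U, G, and X with total payoff 50.

50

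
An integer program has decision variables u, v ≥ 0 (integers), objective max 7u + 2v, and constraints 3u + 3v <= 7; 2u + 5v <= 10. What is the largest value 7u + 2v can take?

14

The continuous relaxation peaks at (2.33, 0) with value 16.33; rounding to a feasible lattice point costs some objective.
(u,v)=(2,0): 3·2+3·0=6≤7, 2·2+5·0=4≤10, objective 14.
(u,v)=(1,1): 3·1+3·1=6≤7, 2·1+5·1=7≤10, objective 9.
(u,v)=(1,0): 3·1+3·0=3≤7, 2·1+5·0=2≤10, objective 7.
No feasible integer point exceeds 14.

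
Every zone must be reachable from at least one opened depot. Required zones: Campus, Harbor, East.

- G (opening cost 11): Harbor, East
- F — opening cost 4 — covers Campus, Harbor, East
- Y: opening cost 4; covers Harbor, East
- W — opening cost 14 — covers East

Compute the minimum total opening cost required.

This is an integer covering problem.
F alone covers Campus, Harbor, East — every zone.
Total opening cost: 4.
No cover costs less than 4.

4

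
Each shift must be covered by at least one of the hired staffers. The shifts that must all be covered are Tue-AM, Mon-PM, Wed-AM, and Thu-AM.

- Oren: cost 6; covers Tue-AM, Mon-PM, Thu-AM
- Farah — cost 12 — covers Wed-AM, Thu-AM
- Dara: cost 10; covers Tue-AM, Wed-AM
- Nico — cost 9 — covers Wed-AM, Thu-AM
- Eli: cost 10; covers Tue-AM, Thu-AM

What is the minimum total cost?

15

Choose Oren and Nico: together they cover Tue-AM, Mon-PM, Wed-AM, Thu-AM — every shift.
Total cost: 6 + 9 = 15.
No cover costs less than 15.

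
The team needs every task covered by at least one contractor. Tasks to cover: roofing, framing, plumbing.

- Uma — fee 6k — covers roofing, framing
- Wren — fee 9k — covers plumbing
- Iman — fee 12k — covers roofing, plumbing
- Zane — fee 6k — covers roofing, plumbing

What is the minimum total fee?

Choose Uma and Zane: together they cover roofing, framing, plumbing — every task.
Total fee: 6 + 6 = 12.
No cover costs less than 12.

12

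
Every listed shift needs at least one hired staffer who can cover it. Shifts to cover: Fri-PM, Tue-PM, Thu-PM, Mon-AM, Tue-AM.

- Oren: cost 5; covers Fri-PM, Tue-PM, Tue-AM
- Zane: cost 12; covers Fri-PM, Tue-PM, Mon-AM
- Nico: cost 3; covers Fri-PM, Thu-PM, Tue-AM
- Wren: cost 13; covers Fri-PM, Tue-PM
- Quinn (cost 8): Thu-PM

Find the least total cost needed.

15

This is an integer covering problem.
The greedy cost-per-new-shift heuristic would pick Nico, Oren, and Zane for 20, but a cheaper cover exists.
Choose Zane and Nico: together they cover Fri-PM, Tue-PM, Thu-PM, Mon-AM, Tue-AM — every shift.
Total cost: 12 + 3 = 15.
No cover costs less than 15.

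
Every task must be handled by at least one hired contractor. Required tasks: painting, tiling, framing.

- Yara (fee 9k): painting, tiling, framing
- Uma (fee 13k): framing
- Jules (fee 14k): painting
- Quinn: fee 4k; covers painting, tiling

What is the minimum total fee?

9

Yara alone covers painting, tiling, framing — every task.
Total fee: 9.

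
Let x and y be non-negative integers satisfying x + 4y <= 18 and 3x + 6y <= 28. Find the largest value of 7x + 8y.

63

The continuous relaxation peaks at (9.33, 0) with value 65.33; rounding to a feasible lattice point costs some objective.
(x,y)=(9,0) is feasible, giving 63.
(x,y)=(8,0) is feasible, giving 56.
The best lattice point is (9,0), giving 63.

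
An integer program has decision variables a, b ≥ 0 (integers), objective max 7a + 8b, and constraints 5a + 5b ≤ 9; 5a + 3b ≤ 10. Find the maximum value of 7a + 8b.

8

The continuous relaxation peaks at (0, 1.8) with value 14.40; rounding to a feasible lattice point costs some objective.
(a,b)=(0,1): 5·0+5·1=5≤9, 5·0+3·1=3≤10, objective 8.
(a,b)=(1,0): 5·1+5·0=5≤9, 5·1+3·0=5≤10, objective 7.
(a,b)=(0,0): 5·0+5·0=0≤9, 5·0+3·0=0≤10, objective 0.
No feasible integer point exceeds 8.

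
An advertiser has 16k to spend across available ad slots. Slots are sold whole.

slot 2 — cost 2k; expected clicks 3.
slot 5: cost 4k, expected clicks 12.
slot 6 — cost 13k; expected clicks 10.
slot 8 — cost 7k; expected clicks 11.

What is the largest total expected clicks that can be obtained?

Treat it as a binary knapsack problem.
Allowing fractional choices, the relaxed optimum would be about 28.3, but ad slots are indivisible.
slot 2 + slot 5: cost 2 + 4 = 6 ≤ 16, expected clicks 3 + 12 = 15.
slot 2 + slot 5 + slot 8: cost 2 + 4 + 7 = 13 ≤ 16, expected clicks 3 + 12 + 11 = 26.
slot 5 + slot 8: cost 4 + 7 = 11 ≤ 16, expected clicks 12 + 11 = 23.
Best is slot 2, slot 5, and slot 8 with total expected clicks 26.

26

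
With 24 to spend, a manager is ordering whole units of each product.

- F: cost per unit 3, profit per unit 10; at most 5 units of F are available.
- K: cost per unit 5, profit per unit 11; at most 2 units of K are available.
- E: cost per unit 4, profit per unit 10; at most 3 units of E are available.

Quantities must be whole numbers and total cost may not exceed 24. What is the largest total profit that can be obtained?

F has the best ratio (10/3); taking only F gives at most 5×10 = 50 (stopped by the supply cap of 5).
Mixing does better — 5×F, 1×K, and 1×E: cost 24 ≤ 24, profit 5·10 + 1·11 + 1·10 = 71.

71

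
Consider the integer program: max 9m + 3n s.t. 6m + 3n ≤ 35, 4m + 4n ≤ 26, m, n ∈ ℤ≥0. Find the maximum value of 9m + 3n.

48

(m,n)=(5,1): 6·5+3·1=33≤35, 4·5+4·1=24≤26, objective 48.
(m,n)=(5,0): 6·5+3·0=30≤35, 4·5+4·0=20≤26, objective 45.
(m,n)=(4,2): 6·4+3·2=30≤35, 4·4+4·2=24≤26, objective 42.
No feasible integer point exceeds 48.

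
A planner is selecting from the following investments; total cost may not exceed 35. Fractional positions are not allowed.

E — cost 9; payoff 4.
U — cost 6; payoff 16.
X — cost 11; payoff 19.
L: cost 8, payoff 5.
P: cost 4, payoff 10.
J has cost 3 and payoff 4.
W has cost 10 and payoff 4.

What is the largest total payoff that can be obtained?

54

Allowing fractional choices, the relaxed optimum would be about 55.3, but investments are indivisible.
E + U + X + P + J: cost 9 + 6 + 11 + 4 + 3 = 33 ≤ 35, payoff 4 + 16 + 19 + 10 + 4 = 53.
U + X + L + P + J: cost 6 + 11 + 8 + 4 + 3 = 32 ≤ 35, payoff 16 + 19 + 5 + 10 + 4 = 54.
U + X + P + J + W: cost 6 + 11 + 4 + 3 + 10 = 34 ≤ 35, payoff 16 + 19 + 10 + 4 + 4 = 53.
Best is U, X, L, P, and J with total payoff 54.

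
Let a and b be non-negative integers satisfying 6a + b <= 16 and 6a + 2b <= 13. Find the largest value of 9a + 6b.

Relaxing integrality, the LP optimum is 39.00 at (a,b) = (0, 6.5), which is not an integer point.
(a,b)=(0,6) is feasible, giving 36.
(a,b)=(0,5) is feasible, giving 30.
No feasible integer point exceeds 36.

36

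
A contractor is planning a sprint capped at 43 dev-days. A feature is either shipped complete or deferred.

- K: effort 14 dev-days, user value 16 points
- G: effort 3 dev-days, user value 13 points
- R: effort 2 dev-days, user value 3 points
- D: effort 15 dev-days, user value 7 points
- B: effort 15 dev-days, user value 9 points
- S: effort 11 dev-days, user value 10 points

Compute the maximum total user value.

K + G + D + S: effort 14 + 3 + 15 + 11 = 43 ≤ 43, user value 16 + 13 + 7 + 10 = 46.
K + G + B + S: effort 14 + 3 + 15 + 11 = 43 ≤ 43, user value 16 + 13 + 9 + 10 = 48.
K + G + R + S: effort 14 + 3 + 2 + 11 = 30 ≤ 43, user value 16 + 13 + 3 + 10 = 42.
Best is K, G, B, and S with total user value 48.

48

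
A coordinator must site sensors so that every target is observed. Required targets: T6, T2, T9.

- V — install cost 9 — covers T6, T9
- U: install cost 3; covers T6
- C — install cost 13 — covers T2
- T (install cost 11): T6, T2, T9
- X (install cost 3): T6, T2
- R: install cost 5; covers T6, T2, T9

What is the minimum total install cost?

R alone covers T6, T2, T9 — every target.
Total install cost: 5.

5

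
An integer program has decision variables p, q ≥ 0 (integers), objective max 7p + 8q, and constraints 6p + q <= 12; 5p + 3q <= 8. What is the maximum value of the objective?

16

The continuous relaxation peaks at (0, 2.67) with value 21.33; rounding to a feasible lattice point costs some objective.
(p,q)=(0,2): 6·0+1·2=2≤12, 5·0+3·2=6≤8, objective 16.
(p,q)=(1,1): 6·1+1·1=7≤12, 5·1+3·1=8≤8, objective 15.
(p,q)=(0,1): 6·0+1·1=1≤12, 5·0+3·1=3≤8, objective 8.
Maximum is 16 at (p,q)=(0,2).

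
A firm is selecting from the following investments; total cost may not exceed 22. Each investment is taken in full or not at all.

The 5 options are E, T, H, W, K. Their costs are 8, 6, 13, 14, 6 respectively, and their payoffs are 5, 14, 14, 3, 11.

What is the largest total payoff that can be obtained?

30

Allowing fractional choices, the relaxed optimum would be about 35.8, but investments are indivisible.
E + T + K: cost 8 + 6 + 6 = 20 ≤ 22, payoff 5 + 14 + 11 = 30.
T + K: cost 6 + 6 = 12 ≤ 22, payoff 14 + 11 = 25.
T + H: cost 6 + 13 = 19 ≤ 22, payoff 14 + 14 = 28.
Best is E, T, and K with total payoff 30.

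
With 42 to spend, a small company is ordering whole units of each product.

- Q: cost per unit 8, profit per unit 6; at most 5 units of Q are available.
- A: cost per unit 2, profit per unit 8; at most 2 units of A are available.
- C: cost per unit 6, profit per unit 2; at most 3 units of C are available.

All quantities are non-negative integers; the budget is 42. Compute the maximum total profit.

4×Q, 2×A, and 1×C: cost 42 ≤ 42, profit 4·6 + 2·8 + 1·2 = 42.
4×Q and 2×A: cost 36 ≤ 42, profit 4·6 + 2·8 = 40.
Best is 42.

42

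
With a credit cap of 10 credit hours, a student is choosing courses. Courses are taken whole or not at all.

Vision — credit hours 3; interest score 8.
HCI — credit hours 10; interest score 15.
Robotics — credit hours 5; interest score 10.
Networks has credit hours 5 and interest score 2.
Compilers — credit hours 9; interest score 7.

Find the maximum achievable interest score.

Take Vision and Robotics: credit hours 3 + 5 = 8 ≤ 10, interest score 8 + 10 = 18.
No other feasible combination does better.

18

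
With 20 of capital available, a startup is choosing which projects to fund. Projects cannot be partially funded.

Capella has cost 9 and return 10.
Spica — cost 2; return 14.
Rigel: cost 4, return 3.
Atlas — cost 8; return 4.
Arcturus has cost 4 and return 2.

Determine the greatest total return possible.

29

Capella + Spica + Rigel + Arcturus: cost 9 + 2 + 4 + 4 = 19 ≤ 20, return 10 + 14 + 3 + 2 = 29.
Capella + Spica + Atlas: cost 9 + 2 + 8 = 19 ≤ 20, return 10 + 14 + 4 = 28.
Best is Capella, Spica, Rigel, and Arcturus with total return 29.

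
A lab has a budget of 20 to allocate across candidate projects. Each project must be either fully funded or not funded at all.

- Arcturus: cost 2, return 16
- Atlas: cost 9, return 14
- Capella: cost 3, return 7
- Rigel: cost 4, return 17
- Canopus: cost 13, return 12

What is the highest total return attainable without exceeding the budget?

Arcturus + Atlas + Capella + Rigel: cost 2 + 9 + 3 + 4 = 18 ≤ 20, return 16 + 14 + 7 + 17 = 54.
Arcturus + Atlas + Rigel: cost 2 + 9 + 4 = 15 ≤ 20, return 16 + 14 + 17 = 47.
Arcturus + Rigel + Canopus: cost 2 + 4 + 13 = 19 ≤ 20, return 16 + 17 + 12 = 45.
Best is Arcturus, Atlas, Capella, and Rigel with total return 54.

54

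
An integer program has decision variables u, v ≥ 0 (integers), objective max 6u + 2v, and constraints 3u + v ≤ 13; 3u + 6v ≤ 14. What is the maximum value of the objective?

24

Relaxing integrality, the LP optimum is 26.00 at (u,v) = (4.33, 0), which is not an integer point.
(u,v)=(4,0): 3·4+1·0=12≤13, 3·4+6·0=12≤14, objective 24.
(u,v)=(3,0): 3·3+1·0=9≤13, 3·3+6·0=9≤14, objective 18.
Maximum is 24 at (u,v)=(4,0).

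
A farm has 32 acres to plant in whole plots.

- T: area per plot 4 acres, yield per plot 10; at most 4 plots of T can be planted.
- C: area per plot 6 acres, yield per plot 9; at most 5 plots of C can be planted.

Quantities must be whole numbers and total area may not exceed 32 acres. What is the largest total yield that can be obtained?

Take 4×T and 2×C: area 28 ≤ 32, yield 4·10 + 2·9 = 58.
T has the best ratio (10/4) and is taken to its limit of 4; remaining capacity is filled optimally with the others.

58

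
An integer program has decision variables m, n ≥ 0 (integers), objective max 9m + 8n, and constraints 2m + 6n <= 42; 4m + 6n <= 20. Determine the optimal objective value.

45

(m,n)=(5,0): 2·5+6·0=10≤42, 4·5+6·0=20≤20, objective 45.
(m,n)=(4,0): 2·4+6·0=8≤42, 4·4+6·0=16≤20, objective 36.
No feasible integer point exceeds 45.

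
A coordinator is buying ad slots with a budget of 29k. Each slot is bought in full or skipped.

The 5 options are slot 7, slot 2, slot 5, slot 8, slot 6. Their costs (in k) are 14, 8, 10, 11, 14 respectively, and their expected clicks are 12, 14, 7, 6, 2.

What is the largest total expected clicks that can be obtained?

This is a 0-1 knapsack instance.
Allowing fractional choices, the relaxed optimum would be about 30.9, but ad slots are indivisible.
slot 2 + slot 5 + slot 8: cost 8 + 10 + 11 = 29 ≤ 29, expected clicks 14 + 7 + 6 = 27.
slot 7 + slot 2: cost 14 + 8 = 22 ≤ 29, expected clicks 12 + 14 = 26.
Best is slot 2, slot 5, and slot 8 with total expected clicks 27.

27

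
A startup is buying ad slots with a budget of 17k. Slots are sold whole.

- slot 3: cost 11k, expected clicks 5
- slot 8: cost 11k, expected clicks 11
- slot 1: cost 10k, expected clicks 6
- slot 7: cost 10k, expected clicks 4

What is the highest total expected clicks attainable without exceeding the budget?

11

slot 3: cost 11 ≤ 17, expected clicks 5.
slot 1: cost 10 ≤ 17, expected clicks 6.
slot 8: cost 11 ≤ 17, expected clicks 11.
Best is slot 8 with total expected clicks 11.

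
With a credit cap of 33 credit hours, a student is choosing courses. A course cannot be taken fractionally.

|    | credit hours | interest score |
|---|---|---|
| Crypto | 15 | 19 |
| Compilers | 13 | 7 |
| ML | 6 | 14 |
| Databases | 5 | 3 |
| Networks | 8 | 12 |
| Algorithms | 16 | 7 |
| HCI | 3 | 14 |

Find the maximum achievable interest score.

59

This is a 0-1 knapsack instance.
Take Crypto, ML, Networks, and HCI: credit hours 15 + 6 + 8 + 3 = 32 ≤ 33, interest score 19 + 14 + 12 + 14 = 59.
No other feasible combination does better.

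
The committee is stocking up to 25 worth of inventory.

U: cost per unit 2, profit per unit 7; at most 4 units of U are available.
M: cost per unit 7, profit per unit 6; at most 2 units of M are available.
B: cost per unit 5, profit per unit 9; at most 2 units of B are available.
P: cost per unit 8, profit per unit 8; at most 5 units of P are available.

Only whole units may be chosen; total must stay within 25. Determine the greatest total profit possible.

U has the best ratio (7/2); taking only U gives at most 4×7 = 28 (stopped by the supply cap of 4).
Mixing does better — 4×U, 1×M, and 2×B: cost 25 ≤ 25, profit 4·7 + 1·6 + 2·9 = 52.

52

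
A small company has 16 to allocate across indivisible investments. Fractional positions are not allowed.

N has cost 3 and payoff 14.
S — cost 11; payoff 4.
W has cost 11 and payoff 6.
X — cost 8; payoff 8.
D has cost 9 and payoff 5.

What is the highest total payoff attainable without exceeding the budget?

This is an integer program with binary decision variables.
Take N and X: cost 3 + 8 = 11 ≤ 16, payoff 14 + 8 = 22.
No other feasible combination does better.

22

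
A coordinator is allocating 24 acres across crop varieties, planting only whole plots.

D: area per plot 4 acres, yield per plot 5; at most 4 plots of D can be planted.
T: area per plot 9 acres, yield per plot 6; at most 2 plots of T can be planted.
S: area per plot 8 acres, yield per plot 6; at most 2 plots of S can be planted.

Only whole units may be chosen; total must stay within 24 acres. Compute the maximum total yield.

26

2×D and 2×S: area 24 ≤ 24, yield 2·5 + 2·6 = 22.
4×D and 1×S: area 24 ≤ 24, yield 4·5 + 1·6 = 26.
Best is 26.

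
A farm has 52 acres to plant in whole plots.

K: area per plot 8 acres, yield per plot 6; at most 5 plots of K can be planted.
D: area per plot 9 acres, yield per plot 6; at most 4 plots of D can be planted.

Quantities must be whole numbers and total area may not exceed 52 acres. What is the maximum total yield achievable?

3×K and 3×D: area 51 ≤ 52, yield 3·6 + 3·6 = 36.
2×K and 4×D: area 52 ≤ 52, yield 2·6 + 4·6 = 36.
Best is 36.

36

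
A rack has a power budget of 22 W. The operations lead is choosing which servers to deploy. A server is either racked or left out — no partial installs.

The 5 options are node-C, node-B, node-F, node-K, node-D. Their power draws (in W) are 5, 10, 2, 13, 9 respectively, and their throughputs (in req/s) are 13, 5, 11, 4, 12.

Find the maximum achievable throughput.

This is a 0-1 knapsack instance.
node-C + node-B + node-F: power draw 5 + 10 + 2 = 17 ≤ 22, throughput 13 + 5 + 11 = 29.
node-C + node-F + node-D: power draw 5 + 2 + 9 = 16 ≤ 22, throughput 13 + 11 + 12 = 36.
node-C + node-F + node-K: power draw 5 + 2 + 13 = 20 ≤ 22, throughput 13 + 11 + 4 = 28.
Best is node-C, node-F, and node-D with total throughput 36.

36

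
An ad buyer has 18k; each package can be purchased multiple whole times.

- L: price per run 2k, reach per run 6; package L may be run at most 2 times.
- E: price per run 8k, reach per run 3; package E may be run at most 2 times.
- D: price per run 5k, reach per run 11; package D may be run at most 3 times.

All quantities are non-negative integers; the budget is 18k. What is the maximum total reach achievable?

39

L has the best ratio (6/2); taking only L gives at most 2×6 = 12 (stopped by the supply cap of 2).
Mixing does better — 1×L and 3×D: price 17 ≤ 18, reach 1·6 + 3·11 = 39.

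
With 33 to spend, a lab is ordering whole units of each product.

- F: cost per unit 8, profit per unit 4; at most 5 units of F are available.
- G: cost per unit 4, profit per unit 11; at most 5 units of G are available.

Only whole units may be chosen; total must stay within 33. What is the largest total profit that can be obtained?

59

1×F and 5×G: cost 28 ≤ 33, profit 1·4 + 5·11 = 59.
5×G: cost 20 ≤ 33, profit 5·11 = 55.
Best is 59.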